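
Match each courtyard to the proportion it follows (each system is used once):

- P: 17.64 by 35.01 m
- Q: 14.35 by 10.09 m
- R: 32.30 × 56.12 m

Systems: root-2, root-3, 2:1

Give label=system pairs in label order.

P = 35.01/17.64 ≈ 1.985 → 2:1 (2.000)
Q = 14.35/10.09 ≈ 1.422 → root-2 (1.414)
R = 56.12/32.30 ≈ 1.737 → root-3 (1.732)

P=2:1, Q=root-2, R=root-3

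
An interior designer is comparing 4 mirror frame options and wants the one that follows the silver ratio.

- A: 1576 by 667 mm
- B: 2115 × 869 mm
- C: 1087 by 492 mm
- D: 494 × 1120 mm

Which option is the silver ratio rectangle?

B

Target silver ratio ≈ 2.414.
A: 2.363 (Δ0.051)  B: 2.434 (Δ0.020)  C: 2.209 (Δ0.205)  D: 2.267 (Δ0.147)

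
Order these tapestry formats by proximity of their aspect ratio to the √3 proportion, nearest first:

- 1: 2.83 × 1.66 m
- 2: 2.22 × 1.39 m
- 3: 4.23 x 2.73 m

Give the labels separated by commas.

1, 2, 3

Ratios: 1 = 2.83 / 1.66 ≈ 1.705; 2 = 2.22 / 1.39 ≈ 1.597; 3 = 4.23 / 2.73 ≈ 1.549.
|Δ from 1.732|: 1 0.027; 2 0.135; 3 0.183.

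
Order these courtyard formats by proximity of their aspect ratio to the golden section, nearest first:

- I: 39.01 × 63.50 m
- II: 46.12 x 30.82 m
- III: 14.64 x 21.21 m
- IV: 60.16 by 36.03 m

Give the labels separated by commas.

Ratios: I = 63.50 / 39.01 ≈ 1.628; II = 46.12 / 30.82 ≈ 1.496; III = 21.21 / 14.64 ≈ 1.449; IV = 60.16 / 36.03 ≈ 1.670.
|Δ from 1.618|: I 0.010; II 0.122; III 0.169; IV 0.052.

I, IV, II, III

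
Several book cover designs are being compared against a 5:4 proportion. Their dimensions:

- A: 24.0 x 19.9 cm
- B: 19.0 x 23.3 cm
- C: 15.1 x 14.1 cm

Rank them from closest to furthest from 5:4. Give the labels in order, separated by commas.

Ratios: A = 24.0 / 19.9 ≈ 1.206; B = 23.3 / 19.0 ≈ 1.226; C = 15.1 / 14.1 ≈ 1.071.
|Δ from 1.250|: A 0.044; B 0.024; C 0.179.

B, A, C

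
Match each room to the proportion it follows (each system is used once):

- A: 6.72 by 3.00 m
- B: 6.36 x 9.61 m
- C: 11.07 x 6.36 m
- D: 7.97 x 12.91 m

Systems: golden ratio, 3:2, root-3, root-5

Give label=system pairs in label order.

A=root-5, B=3:2, C=root-3, D=golden ratio

A = 6.72/3.00 ≈ 2.240 → root-5 (2.236)
B = 9.61/6.36 ≈ 1.511 → 3:2 (1.500)
C = 11.07/6.36 ≈ 1.741 → root-3 (1.732)
D = 12.91/7.97 ≈ 1.620 → golden ratio (1.618)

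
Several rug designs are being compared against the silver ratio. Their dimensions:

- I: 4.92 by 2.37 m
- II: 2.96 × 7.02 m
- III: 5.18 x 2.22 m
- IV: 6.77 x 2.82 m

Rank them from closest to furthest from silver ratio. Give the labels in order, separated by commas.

IV, II, III, I

I: 4.92/2.37 ≈ 2.076 → |2.076 − 2.414| = 0.338
II: 7.02/2.96 ≈ 2.372 → |2.372 − 2.414| = 0.042
III: 5.18/2.22 ≈ 2.333 → |2.333 − 2.414| = 0.081
IV: 6.77/2.82 ≈ 2.401 → |2.401 − 2.414| = 0.013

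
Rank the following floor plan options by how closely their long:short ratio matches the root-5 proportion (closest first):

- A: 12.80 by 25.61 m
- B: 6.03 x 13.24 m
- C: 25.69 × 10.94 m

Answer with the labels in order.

A: 25.61/12.80 ≈ 2.001 → |2.001 − 2.236| = 0.235
B: 13.24/6.03 ≈ 2.196 → |2.196 − 2.236| = 0.040
C: 25.69/10.94 ≈ 2.348 → |2.348 − 2.236| = 0.112

B, C, A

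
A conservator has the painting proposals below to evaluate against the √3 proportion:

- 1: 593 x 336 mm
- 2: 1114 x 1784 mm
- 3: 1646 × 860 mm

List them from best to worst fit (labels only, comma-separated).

Ratios: 1 = 593 / 336 ≈ 1.765; 2 = 1784 / 1114 ≈ 1.601; 3 = 1646 / 860 ≈ 1.914.
|Δ from 1.732|: 1 0.033; 2 0.131; 3 0.182.

1, 2, 3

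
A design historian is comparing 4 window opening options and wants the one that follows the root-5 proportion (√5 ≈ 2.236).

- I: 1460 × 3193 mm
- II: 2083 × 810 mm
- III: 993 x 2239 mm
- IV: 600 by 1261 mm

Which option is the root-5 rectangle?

III

Ratios (long/short): I ≈ 2.187; II ≈ 2.572; III ≈ 2.255; IV ≈ 2.102.
root-5 ≈ 2.236; option III is nearest (Δ 0.019).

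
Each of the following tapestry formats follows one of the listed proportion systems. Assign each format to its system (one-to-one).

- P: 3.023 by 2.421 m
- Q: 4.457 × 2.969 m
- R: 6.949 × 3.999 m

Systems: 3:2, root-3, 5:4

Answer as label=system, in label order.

Ratios: P ≈ 1.249; Q ≈ 1.501; R ≈ 1.738.
Targets: 3:2 ≈ 1.500; root-3 ≈ 1.732; 5:4 ≈ 1.250.

P=5:4, Q=3:2, R=root-3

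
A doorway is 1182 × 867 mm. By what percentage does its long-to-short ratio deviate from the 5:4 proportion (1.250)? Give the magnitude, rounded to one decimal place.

9.1%

Ratio = 1182 / 867 ≈ 1.3633.
Ideal 5:4 = 1.2500. |1.3633 − 1.2500| / 1.2500 ≈ 9.06% → 9.1%.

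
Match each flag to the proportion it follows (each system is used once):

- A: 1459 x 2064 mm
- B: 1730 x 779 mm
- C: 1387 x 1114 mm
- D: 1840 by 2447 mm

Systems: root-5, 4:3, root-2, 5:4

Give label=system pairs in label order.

A = 2064/1459 ≈ 1.415 → root-2 (1.414)
B = 1730/779 ≈ 2.221 → root-5 (2.236)
C = 1387/1114 ≈ 1.245 → 5:4 (1.250)
D = 2447/1840 ≈ 1.330 → 4:3 (1.333)

A=root-2, B=root-5, C=5:4, D=4:3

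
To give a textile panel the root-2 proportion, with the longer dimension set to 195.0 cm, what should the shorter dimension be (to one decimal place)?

root-2 ≈ 1.41421.
Shorter side = 195.0 ÷ 1.41421 ≈ 137.886 → 137.9 cm.

137.9 cm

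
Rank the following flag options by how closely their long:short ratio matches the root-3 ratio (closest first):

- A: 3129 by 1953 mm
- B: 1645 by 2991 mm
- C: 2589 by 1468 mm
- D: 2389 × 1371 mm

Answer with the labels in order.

D, C, B, A

A: 3129/1953 ≈ 1.602 → |1.602 − 1.732| = 0.130
B: 2991/1645 ≈ 1.818 → |1.818 − 1.732| = 0.086
C: 2589/1468 ≈ 1.764 → |1.764 − 1.732| = 0.032
D: 2389/1371 ≈ 1.743 → |1.743 − 1.732| = 0.011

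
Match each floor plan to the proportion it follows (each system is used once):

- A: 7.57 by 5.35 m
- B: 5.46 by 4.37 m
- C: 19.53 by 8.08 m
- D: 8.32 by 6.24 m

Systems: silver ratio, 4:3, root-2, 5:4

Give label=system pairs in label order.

A = 7.57/5.35 ≈ 1.415 → root-2 (1.414)
B = 5.46/4.37 ≈ 1.249 → 5:4 (1.250)
C = 19.53/8.08 ≈ 2.417 → silver ratio (2.414)
D = 8.32/6.24 ≈ 1.333 → 4:3 (1.333)

A=root-2, B=5:4, C=silver ratio, D=4:3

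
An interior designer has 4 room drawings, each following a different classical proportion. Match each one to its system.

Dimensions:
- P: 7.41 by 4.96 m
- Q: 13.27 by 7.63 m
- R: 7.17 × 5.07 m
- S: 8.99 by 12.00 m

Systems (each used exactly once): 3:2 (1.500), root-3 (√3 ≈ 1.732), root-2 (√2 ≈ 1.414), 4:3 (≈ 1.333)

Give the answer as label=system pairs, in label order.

Ratios: P ≈ 1.494; Q ≈ 1.739; R ≈ 1.414; S ≈ 1.335.
Targets: 3:2 ≈ 1.500; root-3 ≈ 1.732; root-2 ≈ 1.414; 4:3 ≈ 1.333.

P=3:2, Q=root-3, R=root-2, S=4:3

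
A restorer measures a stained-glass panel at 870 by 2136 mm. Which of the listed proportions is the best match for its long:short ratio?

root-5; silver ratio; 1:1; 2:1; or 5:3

Ratio = 2136 / 870 ≈ 2.455.
Distances: root-5 2.236 (Δ 0.219); silver ratio 2.414 (Δ 0.041); 1:1 1.000 (Δ 1.455); 2:1 2.000 (Δ 0.455); 5:3 1.667 (Δ 0.788).

silver ratio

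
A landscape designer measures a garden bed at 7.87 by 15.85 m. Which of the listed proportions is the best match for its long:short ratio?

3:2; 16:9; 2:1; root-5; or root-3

15.85/7.87 ≈ 2.014. Nearest candidates are 2:1 (2.000, off by 0.014) and root-5 (2.236, off by 0.222).

2:1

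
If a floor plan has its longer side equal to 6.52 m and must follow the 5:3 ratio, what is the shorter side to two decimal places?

5:3 ≈ 1.66667.
Shorter side = 6.52 ÷ 1.66667 ≈ 3.9120 → 3.91 m.

3.91 m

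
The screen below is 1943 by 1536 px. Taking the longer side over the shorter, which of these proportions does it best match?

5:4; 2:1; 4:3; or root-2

1943/1536 ≈ 1.265. Nearest candidates are 5:4 (1.250, off by 0.015) and 4:3 (1.333, off by 0.068).

5:4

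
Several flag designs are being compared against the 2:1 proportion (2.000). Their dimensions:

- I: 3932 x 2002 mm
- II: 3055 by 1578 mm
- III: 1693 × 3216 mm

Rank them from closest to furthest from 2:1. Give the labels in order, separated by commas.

I: 3932/2002 ≈ 1.964 → |1.964 − 2.000| = 0.036
II: 3055/1578 ≈ 1.936 → |1.936 − 2.000| = 0.064
III: 3216/1693 ≈ 1.900 → |1.900 − 2.000| = 0.100

I, II, III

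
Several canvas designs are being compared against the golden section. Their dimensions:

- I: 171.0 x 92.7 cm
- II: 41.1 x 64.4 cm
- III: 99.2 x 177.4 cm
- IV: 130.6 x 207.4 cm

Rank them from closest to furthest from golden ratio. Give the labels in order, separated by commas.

IV, II, III, I

I: 171.0/92.7 ≈ 1.845 → |1.845 − 1.618| = 0.227
II: 64.4/41.1 ≈ 1.567 → |1.567 − 1.618| = 0.051
III: 177.4/99.2 ≈ 1.788 → |1.788 − 1.618| = 0.170
IV: 207.4/130.6 ≈ 1.588 → |1.588 − 1.618| = 0.030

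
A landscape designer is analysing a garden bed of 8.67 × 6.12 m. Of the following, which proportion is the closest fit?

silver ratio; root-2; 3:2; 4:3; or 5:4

8.67/6.12 ≈ 1.417. Nearest candidates are root-2 (1.414, off by 0.003) and 3:2 (1.500, off by 0.083).

root-2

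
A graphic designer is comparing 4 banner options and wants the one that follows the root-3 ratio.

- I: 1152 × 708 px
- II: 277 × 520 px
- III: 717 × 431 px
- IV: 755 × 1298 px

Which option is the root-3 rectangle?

Ratios (long/short): I ≈ 1.627; II ≈ 1.877; III ≈ 1.664; IV ≈ 1.719.
root-3 ≈ 1.732; option IV is nearest (Δ 0.013).

IV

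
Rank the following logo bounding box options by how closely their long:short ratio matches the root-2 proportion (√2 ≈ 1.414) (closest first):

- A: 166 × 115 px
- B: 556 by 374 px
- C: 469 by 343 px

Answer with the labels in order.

A: 166/115 ≈ 1.443 → |1.443 − 1.414| = 0.029
B: 556/374 ≈ 1.487 → |1.487 − 1.414| = 0.073
C: 469/343 ≈ 1.367 → |1.367 − 1.414| = 0.047

A, C, B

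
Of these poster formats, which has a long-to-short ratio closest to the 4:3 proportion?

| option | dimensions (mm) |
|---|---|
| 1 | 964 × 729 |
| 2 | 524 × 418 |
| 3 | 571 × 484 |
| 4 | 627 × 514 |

Ratios (long/short): 1 ≈ 1.322; 2 ≈ 1.254; 3 ≈ 1.180; 4 ≈ 1.220.
4:3 ≈ 1.333; option 1 is nearest (Δ 0.011).

1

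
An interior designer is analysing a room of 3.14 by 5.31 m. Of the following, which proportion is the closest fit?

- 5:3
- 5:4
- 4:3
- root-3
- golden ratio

5:3

Ratio = 5.31 / 3.14 ≈ 1.691.
Distances: 5:3 1.667 (Δ 0.024); 5:4 1.250 (Δ 0.441); 4:3 1.333 (Δ 0.358); root-3 1.732 (Δ 0.041); golden ratio 1.618 (Δ 0.073).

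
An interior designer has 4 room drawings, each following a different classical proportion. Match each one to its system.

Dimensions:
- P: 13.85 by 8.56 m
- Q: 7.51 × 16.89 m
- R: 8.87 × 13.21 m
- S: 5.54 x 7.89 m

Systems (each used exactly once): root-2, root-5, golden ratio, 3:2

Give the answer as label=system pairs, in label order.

P=golden ratio, Q=root-5, R=3:2, S=root-2

P = 13.85/8.56 ≈ 1.618 → golden ratio (1.618)
Q = 16.89/7.51 ≈ 2.249 → root-5 (2.236)
R = 13.21/8.87 ≈ 1.489 → 3:2 (1.500)
S = 7.89/5.54 ≈ 1.424 → root-2 (1.414)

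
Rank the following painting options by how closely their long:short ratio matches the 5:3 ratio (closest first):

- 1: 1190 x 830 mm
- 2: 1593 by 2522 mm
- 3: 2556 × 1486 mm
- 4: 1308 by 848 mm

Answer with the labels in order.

Ratios: 1 = 1190 / 830 ≈ 1.434; 2 = 2522 / 1593 ≈ 1.583; 3 = 2556 / 1486 ≈ 1.720; 4 = 1308 / 848 ≈ 1.542.
|Δ from 1.667|: 1 0.233; 2 0.084; 3 0.053; 4 0.125.

3, 2, 4, 1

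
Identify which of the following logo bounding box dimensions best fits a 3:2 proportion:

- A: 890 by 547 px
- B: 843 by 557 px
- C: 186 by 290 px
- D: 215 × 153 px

B

Target 3:2 ≈ 1.500.
A: 1.627 (Δ0.127)  B: 1.513 (Δ0.013)  C: 1.559 (Δ0.059)  D: 1.405 (Δ0.095)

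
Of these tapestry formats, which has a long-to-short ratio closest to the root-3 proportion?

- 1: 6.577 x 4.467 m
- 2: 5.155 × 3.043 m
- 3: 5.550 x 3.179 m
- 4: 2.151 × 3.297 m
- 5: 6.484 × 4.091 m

Target root-3 ≈ 1.732.
1: 1.472 (Δ0.260)  2: 1.694 (Δ0.038)  3: 1.746 (Δ0.014)  4: 1.533 (Δ0.199)  5: 1.585 (Δ0.147)

3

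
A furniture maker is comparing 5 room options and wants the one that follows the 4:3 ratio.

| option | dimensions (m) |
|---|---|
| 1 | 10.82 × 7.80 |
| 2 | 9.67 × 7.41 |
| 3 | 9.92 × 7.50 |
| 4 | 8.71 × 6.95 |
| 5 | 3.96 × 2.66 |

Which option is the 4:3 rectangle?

3

Target 4:3 ≈ 1.333.
1: 1.387 (Δ0.054)  2: 1.305 (Δ0.028)  3: 1.323 (Δ0.010)  4: 1.253 (Δ0.080)  5: 1.489 (Δ0.156)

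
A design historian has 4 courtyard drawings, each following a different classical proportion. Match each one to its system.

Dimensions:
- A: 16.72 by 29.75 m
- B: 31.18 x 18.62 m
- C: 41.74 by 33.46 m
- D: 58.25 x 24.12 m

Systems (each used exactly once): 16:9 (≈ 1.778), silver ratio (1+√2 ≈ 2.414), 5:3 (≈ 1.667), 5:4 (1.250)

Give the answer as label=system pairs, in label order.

Ratios: A ≈ 1.779; B ≈ 1.675; C ≈ 1.247; D ≈ 2.415.
Targets: 16:9 ≈ 1.778; silver ratio ≈ 2.414; 5:3 ≈ 1.667; 5:4 ≈ 1.250.

A=16:9, B=5:3, C=5:4, D=silver ratio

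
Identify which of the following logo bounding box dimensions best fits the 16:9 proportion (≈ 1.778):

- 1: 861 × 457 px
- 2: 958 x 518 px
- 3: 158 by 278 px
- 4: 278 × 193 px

3

Ratios (long/short): 1 ≈ 1.884; 2 ≈ 1.849; 3 ≈ 1.759; 4 ≈ 1.440.
16:9 ≈ 1.778; option 3 is nearest (Δ 0.019).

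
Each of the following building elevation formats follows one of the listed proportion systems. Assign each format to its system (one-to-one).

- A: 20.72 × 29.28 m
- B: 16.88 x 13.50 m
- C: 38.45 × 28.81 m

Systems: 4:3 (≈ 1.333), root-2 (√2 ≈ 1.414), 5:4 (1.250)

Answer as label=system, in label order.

Ratios: A ≈ 1.413; B ≈ 1.250; C ≈ 1.335.
Targets: 4:3 ≈ 1.333; root-2 ≈ 1.414; 5:4 ≈ 1.250.

A=root-2, B=5:4, C=4:3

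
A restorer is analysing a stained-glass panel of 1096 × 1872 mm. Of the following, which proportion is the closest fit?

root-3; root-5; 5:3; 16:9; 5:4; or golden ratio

root-3

Ratio = 1872 / 1096 ≈ 1.708.
Distances: root-3 1.732 (Δ 0.024); root-5 2.236 (Δ 0.528); 5:3 1.667 (Δ 0.041); 16:9 1.778 (Δ 0.070); 5:4 1.250 (Δ 0.458); golden ratio 1.618 (Δ 0.090).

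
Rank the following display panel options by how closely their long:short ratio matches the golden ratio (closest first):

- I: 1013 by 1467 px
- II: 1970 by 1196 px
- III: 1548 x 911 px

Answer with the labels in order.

II, III, I

Ratios: I = 1467 / 1013 ≈ 1.448; II = 1970 / 1196 ≈ 1.647; III = 1548 / 911 ≈ 1.699.
|Δ from 1.618|: I 0.170; II 0.029; III 0.081.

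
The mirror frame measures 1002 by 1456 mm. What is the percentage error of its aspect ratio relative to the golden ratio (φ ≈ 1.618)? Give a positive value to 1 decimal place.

10.2%

Ratio = 1456 / 1002 ≈ 1.4531.
Ideal golden ratio ≈ 1.6180. |1.4531 − 1.6180| / 1.6180 ≈ 10.19% → 10.2%.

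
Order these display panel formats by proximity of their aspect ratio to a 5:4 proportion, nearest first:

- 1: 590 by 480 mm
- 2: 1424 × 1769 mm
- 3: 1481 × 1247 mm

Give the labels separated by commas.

Ratios: 1 = 590 / 480 ≈ 1.229; 2 = 1769 / 1424 ≈ 1.242; 3 = 1481 / 1247 ≈ 1.188.
|Δ from 1.250|: 1 0.021; 2 0.008; 3 0.062.

2, 1, 3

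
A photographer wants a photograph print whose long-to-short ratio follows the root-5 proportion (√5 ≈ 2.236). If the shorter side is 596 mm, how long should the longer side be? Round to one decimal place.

root-5 ≈ 2.23607.
Longer side = 596 × 2.23607 ≈ 1332.698 → 1332.7 mm.

1332.7 mm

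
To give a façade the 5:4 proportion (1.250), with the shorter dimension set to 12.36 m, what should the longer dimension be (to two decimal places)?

15.45 m

5:4 = 1.25000.
Longer side = 12.36 × 1.25000 ≈ 15.4500 → 15.45 m.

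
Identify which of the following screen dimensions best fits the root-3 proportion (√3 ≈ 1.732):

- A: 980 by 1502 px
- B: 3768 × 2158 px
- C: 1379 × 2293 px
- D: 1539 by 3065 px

B

Ratios (long/short): A ≈ 1.533; B ≈ 1.746; C ≈ 1.663; D ≈ 1.992.
root-3 ≈ 1.732; option B is nearest (Δ 0.014).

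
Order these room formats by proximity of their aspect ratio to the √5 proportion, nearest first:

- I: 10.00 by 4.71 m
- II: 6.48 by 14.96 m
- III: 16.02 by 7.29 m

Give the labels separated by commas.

I: 10.00/4.71 ≈ 2.123 → |2.123 − 2.236| = 0.113
II: 14.96/6.48 ≈ 2.309 → |2.309 − 2.236| = 0.073
III: 16.02/7.29 ≈ 2.198 → |2.198 − 2.236| = 0.038

III, II, I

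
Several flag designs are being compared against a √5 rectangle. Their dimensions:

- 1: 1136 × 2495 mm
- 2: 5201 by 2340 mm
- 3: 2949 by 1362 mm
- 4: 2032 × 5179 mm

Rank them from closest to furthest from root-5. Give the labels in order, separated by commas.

2, 1, 3, 4

1: 2495/1136 ≈ 2.196 → |2.196 − 2.236| = 0.040
2: 5201/2340 ≈ 2.223 → |2.223 − 2.236| = 0.013
3: 2949/1362 ≈ 2.165 → |2.165 − 2.236| = 0.071
4: 5179/2032 ≈ 2.549 → |2.549 − 2.236| = 0.313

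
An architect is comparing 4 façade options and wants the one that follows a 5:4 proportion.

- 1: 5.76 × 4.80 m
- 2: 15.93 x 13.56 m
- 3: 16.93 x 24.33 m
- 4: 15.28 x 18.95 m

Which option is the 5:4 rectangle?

Ratios (long/short): 1 ≈ 1.200; 2 ≈ 1.175; 3 ≈ 1.437; 4 ≈ 1.240.
5:4 ≈ 1.250; option 4 is nearest (Δ 0.010).

4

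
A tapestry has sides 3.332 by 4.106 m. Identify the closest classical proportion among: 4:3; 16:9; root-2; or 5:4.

5:4

Ratio = 4.106 / 3.332 ≈ 1.232.
Distances: 4:3 1.333 (Δ 0.101); 16:9 1.778 (Δ 0.546); root-2 1.414 (Δ 0.182); 5:4 1.250 (Δ 0.018).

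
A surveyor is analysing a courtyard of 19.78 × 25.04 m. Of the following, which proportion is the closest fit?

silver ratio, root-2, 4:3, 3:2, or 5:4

5:4

Ratio = 25.04 / 19.78 ≈ 1.266.
Distances: silver ratio 2.414 (Δ 1.148); root-2 1.414 (Δ 0.148); 4:3 1.333 (Δ 0.067); 3:2 1.500 (Δ 0.234); 5:4 1.250 (Δ 0.016).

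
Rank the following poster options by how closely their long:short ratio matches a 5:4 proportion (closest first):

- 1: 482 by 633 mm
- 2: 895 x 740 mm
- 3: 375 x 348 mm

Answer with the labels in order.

2, 1, 3

Ratios: 1 = 633 / 482 ≈ 1.313; 2 = 895 / 740 ≈ 1.209; 3 = 375 / 348 ≈ 1.078.
|Δ from 1.250|: 1 0.063; 2 0.041; 3 0.172.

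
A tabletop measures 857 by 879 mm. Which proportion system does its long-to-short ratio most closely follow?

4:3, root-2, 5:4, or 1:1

1:1

Ratio = 879 / 857 ≈ 1.026.
Distances: 4:3 1.333 (Δ 0.307); root-2 1.414 (Δ 0.388); 5:4 1.250 (Δ 0.224); 1:1 1.000 (Δ 0.026).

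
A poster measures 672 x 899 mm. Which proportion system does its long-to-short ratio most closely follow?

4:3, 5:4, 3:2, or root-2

Ratio = 899 / 672 ≈ 1.338.
Distances: 4:3 1.333 (Δ 0.005); 5:4 1.250 (Δ 0.088); 3:2 1.500 (Δ 0.162); root-2 1.414 (Δ 0.076).

4:3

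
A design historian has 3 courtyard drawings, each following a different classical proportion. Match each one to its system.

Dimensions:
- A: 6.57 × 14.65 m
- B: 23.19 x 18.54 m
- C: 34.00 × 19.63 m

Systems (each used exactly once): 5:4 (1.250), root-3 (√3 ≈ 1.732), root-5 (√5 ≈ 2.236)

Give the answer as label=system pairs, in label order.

A = 14.65/6.57 ≈ 2.230 → root-5 (2.236)
B = 23.19/18.54 ≈ 1.251 → 5:4 (1.250)
C = 34.00/19.63 ≈ 1.732 → root-3 (1.732)

A=root-5, B=5:4, C=root-3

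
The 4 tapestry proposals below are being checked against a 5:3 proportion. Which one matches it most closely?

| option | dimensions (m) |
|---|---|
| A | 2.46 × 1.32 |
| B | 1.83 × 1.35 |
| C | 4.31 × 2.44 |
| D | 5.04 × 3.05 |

D

Target 5:3 ≈ 1.667.
A: 1.864 (Δ0.197)  B: 1.356 (Δ0.311)  C: 1.766 (Δ0.099)  D: 1.652 (Δ0.015)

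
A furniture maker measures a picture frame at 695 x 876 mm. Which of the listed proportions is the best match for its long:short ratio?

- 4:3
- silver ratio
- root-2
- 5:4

5:4

876/695 ≈ 1.260. Nearest candidates are 5:4 (1.250, off by 0.010) and 4:3 (1.333, off by 0.073).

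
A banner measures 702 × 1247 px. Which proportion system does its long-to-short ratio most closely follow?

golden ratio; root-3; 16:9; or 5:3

1247/702 ≈ 1.776. Nearest candidates are 16:9 (1.778, off by 0.002) and root-3 (1.732, off by 0.044).

16:9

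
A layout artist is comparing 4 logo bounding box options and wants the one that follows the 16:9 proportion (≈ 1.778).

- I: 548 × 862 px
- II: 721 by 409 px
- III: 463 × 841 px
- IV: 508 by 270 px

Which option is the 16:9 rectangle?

II

Ratios (long/short): I ≈ 1.573; II ≈ 1.763; III ≈ 1.816; IV ≈ 1.881.
16:9 ≈ 1.778; option II is nearest (Δ 0.015).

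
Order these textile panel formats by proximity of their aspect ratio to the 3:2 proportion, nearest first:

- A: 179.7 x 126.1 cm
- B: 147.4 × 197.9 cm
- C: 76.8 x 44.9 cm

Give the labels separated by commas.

A, B, C

A: 179.7/126.1 ≈ 1.425 → |1.425 − 1.500| = 0.075
B: 197.9/147.4 ≈ 1.343 → |1.343 − 1.500| = 0.157
C: 76.8/44.9 ≈ 1.710 → |1.710 − 1.500| = 0.210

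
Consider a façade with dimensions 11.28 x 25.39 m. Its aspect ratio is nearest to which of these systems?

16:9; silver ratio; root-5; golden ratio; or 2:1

root-5

Ratio = 25.39 / 11.28 ≈ 2.251.
Distances: 16:9 1.778 (Δ 0.473); silver ratio 2.414 (Δ 0.163); root-5 2.236 (Δ 0.015); golden ratio 1.618 (Δ 0.633); 2:1 2.000 (Δ 0.251).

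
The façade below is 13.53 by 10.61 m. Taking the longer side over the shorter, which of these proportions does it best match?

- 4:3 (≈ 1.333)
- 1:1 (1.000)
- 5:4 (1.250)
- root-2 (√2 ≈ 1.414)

5:4

Ratio = 13.53 / 10.61 ≈ 1.275.
Distances: 4:3 1.333 (Δ 0.058); 1:1 1.000 (Δ 0.275); 5:4 1.250 (Δ 0.025); root-2 1.414 (Δ 0.139).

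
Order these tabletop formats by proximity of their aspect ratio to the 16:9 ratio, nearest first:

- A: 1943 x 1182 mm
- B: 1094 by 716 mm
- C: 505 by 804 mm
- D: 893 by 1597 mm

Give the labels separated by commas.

A: 1943/1182 ≈ 1.644 → |1.644 − 1.778| = 0.134
B: 1094/716 ≈ 1.528 → |1.528 − 1.778| = 0.250
C: 804/505 ≈ 1.592 → |1.592 − 1.778| = 0.186
D: 1597/893 ≈ 1.788 → |1.788 − 1.778| = 0.010

D, A, C, B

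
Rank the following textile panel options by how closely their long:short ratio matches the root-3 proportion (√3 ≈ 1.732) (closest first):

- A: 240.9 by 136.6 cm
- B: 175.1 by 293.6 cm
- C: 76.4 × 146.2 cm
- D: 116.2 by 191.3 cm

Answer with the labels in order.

A, B, D, C

Ratios: A = 240.9 / 136.6 ≈ 1.764; B = 293.6 / 175.1 ≈ 1.677; C = 146.2 / 76.4 ≈ 1.914; D = 191.3 / 116.2 ≈ 1.646.
|Δ from 1.732|: A 0.032; B 0.055; C 0.182; D 0.086.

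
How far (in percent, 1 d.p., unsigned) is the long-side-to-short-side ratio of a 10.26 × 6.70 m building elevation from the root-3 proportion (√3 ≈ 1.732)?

Ratio = 10.26 / 6.70 ≈ 1.5313.
Ideal root-3 ≈ 1.7321. |1.5313 − 1.7321| / 1.7321 ≈ 11.59% → 11.6%.

11.6%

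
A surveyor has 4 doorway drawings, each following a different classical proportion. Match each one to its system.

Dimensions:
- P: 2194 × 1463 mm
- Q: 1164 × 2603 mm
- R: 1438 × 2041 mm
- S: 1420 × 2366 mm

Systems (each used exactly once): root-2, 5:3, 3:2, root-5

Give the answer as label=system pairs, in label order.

Ratios: P ≈ 1.500; Q ≈ 2.236; R ≈ 1.419; S ≈ 1.666.
Targets: root-2 ≈ 1.414; 5:3 ≈ 1.667; 3:2 ≈ 1.500; root-5 ≈ 2.236.

P=3:2, Q=root-5, R=root-2, S=5:3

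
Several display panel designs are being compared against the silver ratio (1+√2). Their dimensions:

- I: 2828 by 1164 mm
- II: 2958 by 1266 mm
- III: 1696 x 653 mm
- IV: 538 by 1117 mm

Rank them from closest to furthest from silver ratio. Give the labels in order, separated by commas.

I, II, III, IV

I: 2828/1164 ≈ 2.430 → |2.430 − 2.414| = 0.016
II: 2958/1266 ≈ 2.336 → |2.336 − 2.414| = 0.078
III: 1696/653 ≈ 2.597 → |2.597 − 2.414| = 0.183
IV: 1117/538 ≈ 2.076 → |2.076 − 2.414| = 0.338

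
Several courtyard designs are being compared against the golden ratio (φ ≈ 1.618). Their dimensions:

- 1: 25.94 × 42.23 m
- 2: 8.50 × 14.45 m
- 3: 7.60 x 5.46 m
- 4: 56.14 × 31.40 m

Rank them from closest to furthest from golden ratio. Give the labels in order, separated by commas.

Ratios: 1 = 42.23 / 25.94 ≈ 1.628; 2 = 14.45 / 8.50 ≈ 1.700; 3 = 7.60 / 5.46 ≈ 1.392; 4 = 56.14 / 31.40 ≈ 1.788.
|Δ from 1.618|: 1 0.010; 2 0.082; 3 0.226; 4 0.170.

1, 2, 4, 3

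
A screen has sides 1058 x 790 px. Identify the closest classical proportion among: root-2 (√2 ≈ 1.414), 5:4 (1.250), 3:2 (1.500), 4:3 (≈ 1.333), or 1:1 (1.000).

4:3

Ratio = 1058 / 790 ≈ 1.339.
Distances: root-2 1.414 (Δ 0.075); 5:4 1.250 (Δ 0.089); 3:2 1.500 (Δ 0.161); 4:3 1.333 (Δ 0.006); 1:1 1.000 (Δ 0.339).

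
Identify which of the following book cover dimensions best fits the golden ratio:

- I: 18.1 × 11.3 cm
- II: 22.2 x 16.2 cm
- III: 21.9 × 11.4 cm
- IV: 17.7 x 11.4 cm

Ratios (long/short): I ≈ 1.602; II ≈ 1.370; III ≈ 1.921; IV ≈ 1.553.
golden ratio ≈ 1.618; option I is nearest (Δ 0.016).

I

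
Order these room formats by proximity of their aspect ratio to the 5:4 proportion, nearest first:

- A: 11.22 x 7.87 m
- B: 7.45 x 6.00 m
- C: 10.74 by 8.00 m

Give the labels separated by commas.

A: 11.22/7.87 ≈ 1.426 → |1.426 − 1.250| = 0.176
B: 7.45/6.00 ≈ 1.242 → |1.242 − 1.250| = 0.008
C: 10.74/8.00 ≈ 1.343 → |1.343 − 1.250| = 0.093

B, C, A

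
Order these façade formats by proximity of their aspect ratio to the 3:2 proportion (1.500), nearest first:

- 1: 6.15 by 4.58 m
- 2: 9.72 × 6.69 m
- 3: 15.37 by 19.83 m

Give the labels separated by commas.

2, 1, 3

1: 6.15/4.58 ≈ 1.343 → |1.343 − 1.500| = 0.157
2: 9.72/6.69 ≈ 1.453 → |1.453 − 1.500| = 0.047
3: 19.83/15.37 ≈ 1.290 → |1.290 − 1.500| = 0.210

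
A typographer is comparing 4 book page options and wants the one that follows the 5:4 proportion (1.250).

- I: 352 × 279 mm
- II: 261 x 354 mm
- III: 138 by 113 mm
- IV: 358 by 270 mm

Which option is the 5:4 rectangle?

Target 5:4 ≈ 1.250.
I: 1.262 (Δ0.012)  II: 1.356 (Δ0.106)  III: 1.221 (Δ0.029)  IV: 1.326 (Δ0.076)

I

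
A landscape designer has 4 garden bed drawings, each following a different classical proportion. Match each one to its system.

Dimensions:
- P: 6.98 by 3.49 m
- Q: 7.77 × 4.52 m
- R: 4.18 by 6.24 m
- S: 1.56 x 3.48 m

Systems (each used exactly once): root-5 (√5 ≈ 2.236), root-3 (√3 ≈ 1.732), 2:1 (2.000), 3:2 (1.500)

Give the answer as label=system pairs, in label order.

P = 6.98/3.49 ≈ 2.000 → 2:1 (2.000)
Q = 7.77/4.52 ≈ 1.719 → root-3 (1.732)
R = 6.24/4.18 ≈ 1.493 → 3:2 (1.500)
S = 3.48/1.56 ≈ 2.231 → root-5 (2.236)

P=2:1, Q=root-3, R=3:2, S=root-5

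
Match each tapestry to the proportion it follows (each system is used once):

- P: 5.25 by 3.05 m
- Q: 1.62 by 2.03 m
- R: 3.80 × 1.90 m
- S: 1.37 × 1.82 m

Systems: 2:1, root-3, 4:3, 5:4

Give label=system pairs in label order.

Ratios: P ≈ 1.721; Q ≈ 1.253; R ≈ 2.000; S ≈ 1.328.
Targets: 2:1 ≈ 2.000; root-3 ≈ 1.732; 4:3 ≈ 1.333; 5:4 ≈ 1.250.

P=root-3, Q=5:4, R=2:1, S=4:3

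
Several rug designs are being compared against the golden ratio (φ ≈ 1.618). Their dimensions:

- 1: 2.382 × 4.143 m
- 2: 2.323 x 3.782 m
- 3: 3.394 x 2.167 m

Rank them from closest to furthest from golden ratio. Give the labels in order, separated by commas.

1: 4.143/2.382 ≈ 1.739 → |1.739 − 1.618| = 0.121
2: 3.782/2.323 ≈ 1.628 → |1.628 − 1.618| = 0.010
3: 3.394/2.167 ≈ 1.566 → |1.566 − 1.618| = 0.052

2, 3, 1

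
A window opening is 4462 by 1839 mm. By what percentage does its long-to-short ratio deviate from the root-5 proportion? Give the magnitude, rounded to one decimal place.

8.5%

Ratio = 4462 / 1839 ≈ 2.4263.
Ideal root-5 ≈ 2.2361. |2.4263 − 2.2361| / 2.2361 ≈ 8.51% → 8.5%.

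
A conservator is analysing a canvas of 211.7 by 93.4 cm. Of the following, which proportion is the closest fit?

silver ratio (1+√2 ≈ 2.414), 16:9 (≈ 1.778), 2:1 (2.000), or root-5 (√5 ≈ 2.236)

211.7/93.4 ≈ 2.267. Nearest candidates are root-5 (2.236, off by 0.031) and silver ratio (2.414, off by 0.147).

root-5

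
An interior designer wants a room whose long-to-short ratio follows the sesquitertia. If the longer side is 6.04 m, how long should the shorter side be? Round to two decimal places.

4.53 m

4:3 ≈ 1.33333.
Shorter side = 6.04 ÷ 1.33333 ≈ 4.5300 → 4.53 m.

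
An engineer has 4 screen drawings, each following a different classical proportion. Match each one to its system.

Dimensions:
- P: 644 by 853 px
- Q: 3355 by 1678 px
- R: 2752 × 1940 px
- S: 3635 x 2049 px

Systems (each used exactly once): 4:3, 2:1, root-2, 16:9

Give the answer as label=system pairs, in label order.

P=4:3, Q=2:1, R=root-2, S=16:9

P = 853/644 ≈ 1.325 → 4:3 (1.333)
Q = 3355/1678 ≈ 1.999 → 2:1 (2.000)
R = 2752/1940 ≈ 1.419 → root-2 (1.414)
S = 3635/2049 ≈ 1.774 → 16:9 (1.778)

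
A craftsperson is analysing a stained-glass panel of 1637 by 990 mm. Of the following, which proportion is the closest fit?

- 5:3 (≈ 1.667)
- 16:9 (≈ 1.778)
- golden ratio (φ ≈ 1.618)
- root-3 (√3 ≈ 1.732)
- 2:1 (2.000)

1637/990 ≈ 1.654. Nearest candidates are 5:3 (1.667, off by 0.013) and golden ratio (1.618, off by 0.036).

5:3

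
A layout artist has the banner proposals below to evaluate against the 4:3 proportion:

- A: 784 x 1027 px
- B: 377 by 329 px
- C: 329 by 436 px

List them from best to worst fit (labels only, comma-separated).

A: 1027/784 ≈ 1.310 → |1.310 − 1.333| = 0.023
B: 377/329 ≈ 1.146 → |1.146 − 1.333| = 0.187
C: 436/329 ≈ 1.325 → |1.325 − 1.333| = 0.008

C, A, B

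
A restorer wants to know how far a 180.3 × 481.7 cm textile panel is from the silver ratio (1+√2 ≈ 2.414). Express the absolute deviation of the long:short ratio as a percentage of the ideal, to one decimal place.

10.7%

Ratio = 481.7 / 180.3 ≈ 2.6717.
Ideal silver ratio ≈ 2.4142. |2.6717 − 2.4142| / 2.4142 ≈ 10.67% → 10.7%.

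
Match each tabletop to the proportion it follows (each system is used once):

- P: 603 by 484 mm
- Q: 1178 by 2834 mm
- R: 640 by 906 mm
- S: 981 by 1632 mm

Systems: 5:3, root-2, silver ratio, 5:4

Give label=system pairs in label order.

Ratios: P ≈ 1.246; Q ≈ 2.406; R ≈ 1.416; S ≈ 1.664.
Targets: 5:3 ≈ 1.667; root-2 ≈ 1.414; silver ratio ≈ 2.414; 5:4 ≈ 1.250.

P=5:4, Q=silver ratio, R=root-2, S=5:3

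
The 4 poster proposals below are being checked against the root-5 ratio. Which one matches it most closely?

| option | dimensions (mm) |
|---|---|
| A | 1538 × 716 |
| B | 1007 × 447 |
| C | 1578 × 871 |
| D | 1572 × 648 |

Target root-5 ≈ 2.236.
A: 2.148 (Δ0.088)  B: 2.253 (Δ0.017)  C: 1.812 (Δ0.424)  D: 2.426 (Δ0.190)

B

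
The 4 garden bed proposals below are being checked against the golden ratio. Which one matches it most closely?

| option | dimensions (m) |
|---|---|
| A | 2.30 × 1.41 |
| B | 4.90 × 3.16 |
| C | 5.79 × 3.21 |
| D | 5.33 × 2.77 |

Ratios (long/short): A ≈ 1.631; B ≈ 1.551; C ≈ 1.804; D ≈ 1.924.
golden ratio ≈ 1.618; option A is nearest (Δ 0.013).

A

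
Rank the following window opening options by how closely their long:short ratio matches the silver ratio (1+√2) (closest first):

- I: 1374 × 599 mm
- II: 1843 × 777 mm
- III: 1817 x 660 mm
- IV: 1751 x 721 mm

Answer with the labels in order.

Ratios: I = 1374 / 599 ≈ 2.294; II = 1843 / 777 ≈ 2.372; III = 1817 / 660 ≈ 2.753; IV = 1751 / 721 ≈ 2.429.
|Δ from 2.414|: I 0.120; II 0.042; III 0.339; IV 0.015.

IV, II, I, III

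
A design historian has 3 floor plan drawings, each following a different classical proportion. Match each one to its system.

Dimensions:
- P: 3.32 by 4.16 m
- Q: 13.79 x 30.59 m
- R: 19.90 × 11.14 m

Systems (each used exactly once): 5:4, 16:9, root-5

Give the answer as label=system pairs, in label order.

Ratios: P ≈ 1.253; Q ≈ 2.218; R ≈ 1.786.
Targets: 5:4 ≈ 1.250; 16:9 ≈ 1.778; root-5 ≈ 2.236.

P=5:4, Q=root-5, R=16:9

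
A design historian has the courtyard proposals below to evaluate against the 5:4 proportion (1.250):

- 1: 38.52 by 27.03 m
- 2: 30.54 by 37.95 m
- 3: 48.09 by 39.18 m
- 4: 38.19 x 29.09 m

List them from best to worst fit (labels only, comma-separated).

1: 38.52/27.03 ≈ 1.425 → |1.425 − 1.250| = 0.175
2: 37.95/30.54 ≈ 1.243 → |1.243 − 1.250| = 0.007
3: 48.09/39.18 ≈ 1.227 → |1.227 − 1.250| = 0.023
4: 38.19/29.09 ≈ 1.313 → |1.313 − 1.250| = 0.063

2, 3, 4, 1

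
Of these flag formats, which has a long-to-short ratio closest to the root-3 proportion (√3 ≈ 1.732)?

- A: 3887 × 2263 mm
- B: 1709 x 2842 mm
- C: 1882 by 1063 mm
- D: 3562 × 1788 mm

Target root-3 ≈ 1.732.
A: 1.718 (Δ0.014)  B: 1.663 (Δ0.069)  C: 1.770 (Δ0.038)  D: 1.992 (Δ0.260)

A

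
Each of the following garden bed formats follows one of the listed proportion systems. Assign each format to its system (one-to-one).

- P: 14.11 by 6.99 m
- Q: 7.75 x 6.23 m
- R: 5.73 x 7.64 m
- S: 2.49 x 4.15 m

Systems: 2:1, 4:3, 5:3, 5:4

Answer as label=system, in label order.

Ratios: P ≈ 2.019; Q ≈ 1.244; R ≈ 1.333; S ≈ 1.667.
Targets: 2:1 ≈ 2.000; 4:3 ≈ 1.333; 5:3 ≈ 1.667; 5:4 ≈ 1.250.

P=2:1, Q=5:4, R=4:3, S=5:3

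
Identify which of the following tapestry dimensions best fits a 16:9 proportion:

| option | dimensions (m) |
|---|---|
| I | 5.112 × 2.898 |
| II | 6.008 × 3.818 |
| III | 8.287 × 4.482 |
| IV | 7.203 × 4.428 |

Target 16:9 ≈ 1.778.
I: 1.764 (Δ0.014)  II: 1.574 (Δ0.204)  III: 1.849 (Δ0.071)  IV: 1.627 (Δ0.151)

I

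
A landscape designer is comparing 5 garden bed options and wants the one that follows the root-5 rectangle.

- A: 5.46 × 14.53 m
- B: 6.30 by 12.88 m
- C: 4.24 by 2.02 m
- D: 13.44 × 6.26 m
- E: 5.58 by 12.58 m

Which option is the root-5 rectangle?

Target root-5 ≈ 2.236.
A: 2.661 (Δ0.425)  B: 2.044 (Δ0.192)  C: 2.099 (Δ0.137)  D: 2.147 (Δ0.089)  E: 2.254 (Δ0.018)

E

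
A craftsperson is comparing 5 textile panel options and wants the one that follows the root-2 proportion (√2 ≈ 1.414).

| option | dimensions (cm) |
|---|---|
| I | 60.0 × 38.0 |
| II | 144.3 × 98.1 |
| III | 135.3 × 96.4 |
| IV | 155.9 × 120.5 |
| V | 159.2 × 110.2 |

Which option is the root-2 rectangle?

III

Ratios (long/short): I ≈ 1.579; II ≈ 1.471; III ≈ 1.404; IV ≈ 1.294; V ≈ 1.445.
root-2 ≈ 1.414; option III is nearest (Δ 0.010).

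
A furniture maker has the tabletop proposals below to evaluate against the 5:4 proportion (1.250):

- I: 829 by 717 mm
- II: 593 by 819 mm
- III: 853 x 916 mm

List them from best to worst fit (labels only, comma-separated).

I: 829/717 ≈ 1.156 → |1.156 − 1.250| = 0.094
II: 819/593 ≈ 1.381 → |1.381 − 1.250| = 0.131
III: 916/853 ≈ 1.074 → |1.074 − 1.250| = 0.176

I, II, III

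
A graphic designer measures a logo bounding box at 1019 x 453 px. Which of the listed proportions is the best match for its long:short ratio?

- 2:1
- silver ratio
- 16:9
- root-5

root-5

1019/453 ≈ 2.249. Nearest candidates are root-5 (2.236, off by 0.013) and silver ratio (2.414, off by 0.165).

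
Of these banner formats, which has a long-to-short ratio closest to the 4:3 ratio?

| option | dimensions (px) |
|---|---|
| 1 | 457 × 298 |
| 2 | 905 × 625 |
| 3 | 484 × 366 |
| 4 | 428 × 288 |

Target 4:3 ≈ 1.333.
1: 1.534 (Δ0.201)  2: 1.448 (Δ0.115)  3: 1.322 (Δ0.011)  4: 1.486 (Δ0.153)

3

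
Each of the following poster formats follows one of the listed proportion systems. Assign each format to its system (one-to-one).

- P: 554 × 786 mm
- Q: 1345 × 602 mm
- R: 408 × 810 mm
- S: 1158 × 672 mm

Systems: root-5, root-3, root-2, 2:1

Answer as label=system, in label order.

P=root-2, Q=root-5, R=2:1, S=root-3

Ratios: P ≈ 1.419; Q ≈ 2.234; R ≈ 1.985; S ≈ 1.723.
Targets: root-5 ≈ 2.236; root-3 ≈ 1.732; root-2 ≈ 1.414; 2:1 ≈ 2.000.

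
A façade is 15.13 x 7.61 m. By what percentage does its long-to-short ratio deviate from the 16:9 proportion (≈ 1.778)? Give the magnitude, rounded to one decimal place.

Ratio = 15.13 / 7.61 ≈ 1.9882.
Ideal 16:9 ≈ 1.7778. |1.9882 − 1.7778| / 1.7778 ≈ 11.83% → 11.8%.

11.8%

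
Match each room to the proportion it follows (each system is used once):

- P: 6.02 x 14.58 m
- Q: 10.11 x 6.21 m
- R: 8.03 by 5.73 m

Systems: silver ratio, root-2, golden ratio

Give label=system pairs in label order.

P = 14.58/6.02 ≈ 2.422 → silver ratio (2.414)
Q = 10.11/6.21 ≈ 1.628 → golden ratio (1.618)
R = 8.03/5.73 ≈ 1.401 → root-2 (1.414)

P=silver ratio, Q=golden ratio, R=root-2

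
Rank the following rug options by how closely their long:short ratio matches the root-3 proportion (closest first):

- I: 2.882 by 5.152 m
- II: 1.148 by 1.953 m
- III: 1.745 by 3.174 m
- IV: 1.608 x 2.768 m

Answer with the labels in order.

Ratios: I = 5.152 / 2.882 ≈ 1.788; II = 1.953 / 1.148 ≈ 1.701; III = 3.174 / 1.745 ≈ 1.819; IV = 2.768 / 1.608 ≈ 1.721.
|Δ from 1.732|: I 0.056; II 0.031; III 0.087; IV 0.011.

IV, II, I, III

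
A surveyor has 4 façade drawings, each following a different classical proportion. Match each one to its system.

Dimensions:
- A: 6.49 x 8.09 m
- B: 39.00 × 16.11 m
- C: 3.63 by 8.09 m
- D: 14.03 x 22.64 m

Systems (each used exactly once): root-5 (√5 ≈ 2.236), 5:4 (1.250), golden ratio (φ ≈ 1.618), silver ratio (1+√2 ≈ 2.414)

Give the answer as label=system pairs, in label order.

A=5:4, B=silver ratio, C=root-5, D=golden ratio

Ratios: A ≈ 1.247; B ≈ 2.421; C ≈ 2.229; D ≈ 1.614.
Targets: root-5 ≈ 2.236; 5:4 ≈ 1.250; golden ratio ≈ 1.618; silver ratio ≈ 2.414.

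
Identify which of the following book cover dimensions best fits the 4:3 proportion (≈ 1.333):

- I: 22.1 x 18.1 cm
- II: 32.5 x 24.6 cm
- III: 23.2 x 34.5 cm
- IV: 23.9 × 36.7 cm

II

Ratios (long/short): I ≈ 1.221; II ≈ 1.321; III ≈ 1.487; IV ≈ 1.536.
4:3 ≈ 1.333; option II is nearest (Δ 0.012).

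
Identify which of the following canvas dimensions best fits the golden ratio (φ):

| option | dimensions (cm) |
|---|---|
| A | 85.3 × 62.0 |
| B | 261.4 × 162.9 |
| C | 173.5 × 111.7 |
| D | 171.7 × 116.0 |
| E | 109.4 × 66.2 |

Target golden ratio ≈ 1.618.
A: 1.376 (Δ0.242)  B: 1.605 (Δ0.013)  C: 1.553 (Δ0.065)  D: 1.480 (Δ0.138)  E: 1.653 (Δ0.035)

B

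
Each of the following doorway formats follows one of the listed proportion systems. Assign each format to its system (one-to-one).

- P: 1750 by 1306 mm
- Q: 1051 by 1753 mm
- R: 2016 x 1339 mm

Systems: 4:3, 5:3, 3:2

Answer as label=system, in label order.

P = 1750/1306 ≈ 1.340 → 4:3 (1.333)
Q = 1753/1051 ≈ 1.668 → 5:3 (1.667)
R = 2016/1339 ≈ 1.506 → 3:2 (1.500)

P=4:3, Q=5:3, R=3:2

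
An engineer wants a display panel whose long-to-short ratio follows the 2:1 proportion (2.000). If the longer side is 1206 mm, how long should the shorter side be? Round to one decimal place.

2:1 = 2.00000.
Shorter side = 1206 ÷ 2.00000 ≈ 603.000 → 603.0 mm.

603.0 mm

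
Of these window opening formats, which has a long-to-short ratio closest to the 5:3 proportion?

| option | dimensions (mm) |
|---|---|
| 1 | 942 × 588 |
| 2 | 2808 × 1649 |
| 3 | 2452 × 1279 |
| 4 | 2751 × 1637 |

Target 5:3 ≈ 1.667.
1: 1.602 (Δ0.065)  2: 1.703 (Δ0.036)  3: 1.917 (Δ0.250)  4: 1.681 (Δ0.014)

4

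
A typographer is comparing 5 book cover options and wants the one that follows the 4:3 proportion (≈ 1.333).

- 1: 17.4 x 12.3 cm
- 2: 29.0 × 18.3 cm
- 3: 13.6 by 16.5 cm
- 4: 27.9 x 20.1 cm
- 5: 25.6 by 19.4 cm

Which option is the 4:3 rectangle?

Target 4:3 ≈ 1.333.
1: 1.415 (Δ0.082)  2: 1.585 (Δ0.252)  3: 1.213 (Δ0.120)  4: 1.388 (Δ0.055)  5: 1.320 (Δ0.013)

5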